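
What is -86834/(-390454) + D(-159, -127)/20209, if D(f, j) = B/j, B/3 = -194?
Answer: 111545219545/501058490261 ≈ 0.22262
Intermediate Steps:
B = -582 (B = 3*(-194) = -582)
D(f, j) = -582/j
-86834/(-390454) + D(-159, -127)/20209 = -86834/(-390454) - 582/(-127)/20209 = -86834*(-1/390454) - 582*(-1/127)*(1/20209) = 43417/195227 + (582/127)*(1/20209) = 43417/195227 + 582/2566543 = 111545219545/501058490261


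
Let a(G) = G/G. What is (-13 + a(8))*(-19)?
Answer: 228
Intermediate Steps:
a(G) = 1
(-13 + a(8))*(-19) = (-13 + 1)*(-19) = -12*(-19) = 228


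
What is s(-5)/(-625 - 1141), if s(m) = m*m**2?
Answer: 125/1766 ≈ 0.070781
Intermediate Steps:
s(m) = m**3
s(-5)/(-625 - 1141) = (-5)**3/(-625 - 1141) = -125/(-1766) = -125*(-1/1766) = 125/1766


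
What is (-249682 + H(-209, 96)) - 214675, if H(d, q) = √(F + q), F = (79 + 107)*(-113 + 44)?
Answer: -464357 + I*√12738 ≈ -4.6436e+5 + 112.86*I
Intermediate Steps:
F = -12834 (F = 186*(-69) = -12834)
H(d, q) = √(-12834 + q)
(-249682 + H(-209, 96)) - 214675 = (-249682 + √(-12834 + 96)) - 214675 = (-249682 + √(-12738)) - 214675 = (-249682 + I*√12738) - 214675 = -464357 + I*√12738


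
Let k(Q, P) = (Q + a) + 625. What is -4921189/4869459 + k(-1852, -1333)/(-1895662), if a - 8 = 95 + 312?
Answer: -666068355815/659346313347 ≈ -1.0102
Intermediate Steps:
a = 415 (a = 8 + (95 + 312) = 8 + 407 = 415)
k(Q, P) = 1040 + Q (k(Q, P) = (Q + 415) + 625 = (415 + Q) + 625 = 1040 + Q)
-4921189/4869459 + k(-1852, -1333)/(-1895662) = -4921189/4869459 + (1040 - 1852)/(-1895662) = -4921189*1/4869459 - 812*(-1/1895662) = -703027/695637 + 406/947831 = -666068355815/659346313347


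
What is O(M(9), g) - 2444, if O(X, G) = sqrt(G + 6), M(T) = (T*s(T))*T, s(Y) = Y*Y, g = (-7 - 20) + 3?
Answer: -2444 + 3*I*sqrt(2) ≈ -2444.0 + 4.2426*I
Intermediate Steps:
g = -24 (g = -27 + 3 = -24)
s(Y) = Y**2
M(T) = T**4 (M(T) = (T*T**2)*T = T**3*T = T**4)
O(X, G) = sqrt(6 + G)
O(M(9), g) - 2444 = sqrt(6 - 24) - 2444 = sqrt(-18) - 2444 = 3*I*sqrt(2) - 2444 = -2444 + 3*I*sqrt(2)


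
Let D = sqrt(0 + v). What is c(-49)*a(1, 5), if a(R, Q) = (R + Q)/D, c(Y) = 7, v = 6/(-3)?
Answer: -21*I*sqrt(2) ≈ -29.698*I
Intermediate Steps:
v = -2 (v = 6*(-1/3) = -2)
D = I*sqrt(2) (D = sqrt(0 - 2) = sqrt(-2) = I*sqrt(2) ≈ 1.4142*I)
a(R, Q) = -I*sqrt(2)*(Q + R)/2 (a(R, Q) = (R + Q)/((I*sqrt(2))) = (Q + R)*(-I*sqrt(2)/2) = -I*sqrt(2)*(Q + R)/2)
c(-49)*a(1, 5) = 7*(I*sqrt(2)*(-1*5 - 1*1)/2) = 7*(I*sqrt(2)*(-5 - 1)/2) = 7*((1/2)*I*sqrt(2)*(-6)) = 7*(-3*I*sqrt(2)) = -21*I*sqrt(2)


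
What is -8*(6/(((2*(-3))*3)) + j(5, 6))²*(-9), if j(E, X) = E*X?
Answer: 63368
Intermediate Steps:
-8*(6/(((2*(-3))*3)) + j(5, 6))²*(-9) = -8*(6/(((2*(-3))*3)) + 5*6)²*(-9) = -8*(6/((-6*3)) + 30)²*(-9) = -8*(6/(-18) + 30)²*(-9) = -8*(6*(-1/18) + 30)²*(-9) = -8*(-⅓ + 30)²*(-9) = -8*(89/3)²*(-9) = -8*7921/9*(-9) = -63368/9*(-9) = 63368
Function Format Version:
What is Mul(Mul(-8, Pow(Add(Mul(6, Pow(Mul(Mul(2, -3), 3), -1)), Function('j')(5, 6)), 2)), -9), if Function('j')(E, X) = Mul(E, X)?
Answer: 63368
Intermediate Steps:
Mul(Mul(-8, Pow(Add(Mul(6, Pow(Mul(Mul(2, -3), 3), -1)), Function('j')(5, 6)), 2)), -9) = Mul(Mul(-8, Pow(Add(Mul(6, Pow(Mul(Mul(2, -3), 3), -1)), Mul(5, 6)), 2)), -9) = Mul(Mul(-8, Pow(Add(Mul(6, Pow(Mul(-6, 3), -1)), 30), 2)), -9) = Mul(Mul(-8, Pow(Add(Mul(6, Pow(-18, -1)), 30), 2)), -9) = Mul(Mul(-8, Pow(Add(Mul(6, Rational(-1, 18)), 30), 2)), -9) = Mul(Mul(-8, Pow(Add(Rational(-1, 3), 30), 2)), -9) = Mul(Mul(-8, Pow(Rational(89, 3), 2)), -9) = Mul(Mul(-8, Rational(7921, 9)), -9) = Mul(Rational(-63368, 9), -9) = 63368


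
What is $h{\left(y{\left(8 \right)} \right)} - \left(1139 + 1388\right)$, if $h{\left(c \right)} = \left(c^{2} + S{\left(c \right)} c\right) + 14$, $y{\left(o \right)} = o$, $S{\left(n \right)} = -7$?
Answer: $-2505$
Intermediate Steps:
$h{\left(c \right)} = 14 + c^{2} - 7 c$ ($h{\left(c \right)} = \left(c^{2} - 7 c\right) + 14 = 14 + c^{2} - 7 c$)
$h{\left(y{\left(8 \right)} \right)} - \left(1139 + 1388\right) = \left(14 + 8^{2} - 56\right) - \left(1139 + 1388\right) = \left(14 + 64 - 56\right) - 2527 = 22 - 2527 = -2505$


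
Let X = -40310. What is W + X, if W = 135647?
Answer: 95337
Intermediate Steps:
W + X = 135647 - 40310 = 95337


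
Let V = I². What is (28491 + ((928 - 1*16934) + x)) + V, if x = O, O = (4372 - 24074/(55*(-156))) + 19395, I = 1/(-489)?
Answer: 12397078158149/341943030 ≈ 36255.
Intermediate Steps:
I = -1/489 ≈ -0.0020450
O = 101972467/4290 (O = (4372 - 24074/(-8580)) + 19395 = (4372 - 24074*(-1/8580)) + 19395 = (4372 + 12037/4290) + 19395 = 18767917/4290 + 19395 = 101972467/4290 ≈ 23770.)
x = 101972467/4290 ≈ 23770.
V = 1/239121 (V = (-1/489)² = 1/239121 ≈ 4.1820e-6)
(28491 + ((928 - 1*16934) + x)) + V = (28491 + ((928 - 1*16934) + 101972467/4290)) + 1/239121 = (28491 + ((928 - 16934) + 101972467/4290)) + 1/239121 = (28491 + (-16006 + 101972467/4290)) + 1/239121 = (28491 + 33306727/4290) + 1/239121 = 155533117/4290 + 1/239121 = 12397078158149/341943030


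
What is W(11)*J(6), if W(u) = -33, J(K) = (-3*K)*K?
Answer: 3564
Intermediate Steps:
J(K) = -3*K²
W(11)*J(6) = -(-99)*6² = -(-99)*36 = -33*(-108) = 3564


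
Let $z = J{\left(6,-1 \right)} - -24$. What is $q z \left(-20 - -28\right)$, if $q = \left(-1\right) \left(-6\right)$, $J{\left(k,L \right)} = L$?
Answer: $1104$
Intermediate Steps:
$z = 23$ ($z = -1 - -24 = -1 + 24 = 23$)
$q = 6$
$q z \left(-20 - -28\right) = 6 \cdot 23 \left(-20 - -28\right) = 138 \left(-20 + 28\right) = 138 \cdot 8 = 1104$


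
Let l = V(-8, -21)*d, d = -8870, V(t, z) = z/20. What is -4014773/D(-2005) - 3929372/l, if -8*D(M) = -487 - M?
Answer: 32574213332/1570877 ≈ 20736.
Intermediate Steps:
V(t, z) = z/20 (V(t, z) = z*(1/20) = z/20)
l = 18627/2 (l = ((1/20)*(-21))*(-8870) = -21/20*(-8870) = 18627/2 ≈ 9313.5)
D(M) = 487/8 + M/8 (D(M) = -(-487 - M)/8 = 487/8 + M/8)
-4014773/D(-2005) - 3929372/l = -4014773/(487/8 + (1/8)*(-2005)) - 3929372/18627/2 = -4014773/(487/8 - 2005/8) - 3929372*2/18627 = -4014773/(-759/4) - 7858744/18627 = -4014773*(-4/759) - 7858744/18627 = 16059092/759 - 7858744/18627 = 32574213332/1570877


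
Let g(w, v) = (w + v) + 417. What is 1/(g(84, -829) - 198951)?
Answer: -1/199279 ≈ -5.0181e-6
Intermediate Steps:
g(w, v) = 417 + v + w (g(w, v) = (v + w) + 417 = 417 + v + w)
1/(g(84, -829) - 198951) = 1/((417 - 829 + 84) - 198951) = 1/(-328 - 198951) = 1/(-199279) = -1/199279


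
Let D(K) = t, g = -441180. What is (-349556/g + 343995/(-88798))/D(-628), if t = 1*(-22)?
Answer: 30180960103/215467459020 ≈ 0.14007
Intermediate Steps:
t = -22
D(K) = -22
(-349556/g + 343995/(-88798))/D(-628) = (-349556/(-441180) + 343995/(-88798))/(-22) = (-349556*(-1/441180) + 343995*(-1/88798))*(-1/22) = (87389/110295 - 343995/88798)*(-1/22) = -30180960103/9793975410*(-1/22) = 30180960103/215467459020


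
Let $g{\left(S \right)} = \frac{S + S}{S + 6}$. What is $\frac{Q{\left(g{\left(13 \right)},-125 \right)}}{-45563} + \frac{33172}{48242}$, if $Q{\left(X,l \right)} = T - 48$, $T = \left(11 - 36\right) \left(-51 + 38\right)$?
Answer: $\frac{749026401}{1099025123} \approx 0.68154$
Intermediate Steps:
$T = 325$ ($T = \left(-25\right) \left(-13\right) = 325$)
$g{\left(S \right)} = \frac{2 S}{6 + S}$
$Q{\left(X,l \right)} = 277$ ($Q{\left(X,l \right)} = 325 - 48 = 277$)
$\frac{Q{\left(g{\left(13 \right)},-125 \right)}}{-45563} + \frac{33172}{48242} = \frac{277}{-45563} + \frac{33172}{48242} = 277 \left(- \frac{1}{45563}\right) + 33172 \cdot \frac{1}{48242} = - \frac{277}{45563} + \frac{16586}{24121} = \frac{749026401}{1099025123}$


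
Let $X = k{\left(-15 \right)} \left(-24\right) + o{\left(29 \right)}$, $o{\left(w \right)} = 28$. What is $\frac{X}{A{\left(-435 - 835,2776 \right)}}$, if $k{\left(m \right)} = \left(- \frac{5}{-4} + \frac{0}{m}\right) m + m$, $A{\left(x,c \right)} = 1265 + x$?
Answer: $- \frac{838}{5} \approx -167.6$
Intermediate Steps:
$k{\left(m \right)} = \frac{9 m}{4}$ ($k{\left(m \right)} = \left(\left(-5\right) \left(- \frac{1}{4}\right) + 0\right) m + m = \left(\frac{5}{4} + 0\right) m + m = \frac{5 m}{4} + m = \frac{9 m}{4}$)
$X = 838$ ($X = \frac{9}{4} \left(-15\right) \left(-24\right) + 28 = \left(- \frac{135}{4}\right) \left(-24\right) + 28 = 810 + 28 = 838$)
$\frac{X}{A{\left(-435 - 835,2776 \right)}} = \frac{838}{1265 - 1270} = \frac{838}{-5} = 838 \left(- \frac{1}{5}\right) = - \frac{838}{5}$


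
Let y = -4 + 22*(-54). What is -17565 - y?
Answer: -16373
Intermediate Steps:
y = -1192 (y = -4 - 1188 = -1192)
-17565 - y = -17565 - 1*(-1192) = -17565 + 1192 = -16373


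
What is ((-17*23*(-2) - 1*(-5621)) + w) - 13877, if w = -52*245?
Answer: -20214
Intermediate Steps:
w = -12740
((-17*23*(-2) - 1*(-5621)) + w) - 13877 = ((-17*23*(-2) - 1*(-5621)) - 12740) - 13877 = ((-391*(-2) + 5621) - 12740) - 13877 = ((782 + 5621) - 12740) - 13877 = (6403 - 12740) - 13877 = -6337 - 13877 = -20214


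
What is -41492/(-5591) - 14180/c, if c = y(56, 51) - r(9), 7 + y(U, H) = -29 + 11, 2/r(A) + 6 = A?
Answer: 241036024/430507 ≈ 559.89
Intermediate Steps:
r(A) = 2/(-6 + A)
y(U, H) = -25 (y(U, H) = -7 + (-29 + 11) = -7 - 18 = -25)
c = -77/3 (c = -25 - 2/(-6 + 9) = -25 - 2/3 = -25 - 1*⅔ = -25 - ⅔ = -77/3 ≈ -25.667)
-41492/(-5591) - 14180/c = -41492/(-5591) - 14180/(-77/3) = -41492*(-1/5591) - 14180*(-3/77) = 41492/5591 + 42540/77 = 241036024/430507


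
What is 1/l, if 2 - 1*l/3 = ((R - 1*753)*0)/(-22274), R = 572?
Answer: 1/6 ≈ 0.16667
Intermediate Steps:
l = 6 (l = 6 - 3*(572 - 1*753)*0/(-22274) = 6 - 3*(572 - 753)*0*(-1)/22274 = 6 - 3*(-181*0)*(-1)/22274 = 6 - 0*(-1)/22274 = 6 - 3*0 = 6 + 0 = 6)
1/l = 1/6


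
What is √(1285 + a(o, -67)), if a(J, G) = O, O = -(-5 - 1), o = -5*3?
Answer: √1291 ≈ 35.930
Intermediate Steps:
o = -15
O = 6 (O = -1*(-6) = 6)
a(J, G) = 6
√(1285 + a(o, -67)) = √(1285 + 6) = √1291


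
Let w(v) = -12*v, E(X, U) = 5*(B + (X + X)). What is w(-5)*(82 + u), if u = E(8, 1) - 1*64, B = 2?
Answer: 6480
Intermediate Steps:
E(X, U) = 10 + 10*X (E(X, U) = 5*(2 + (X + X)) = 5*(2 + 2*X) = 10 + 10*X)
u = 26 (u = (10 + 10*8) - 1*64 = (10 + 80) - 64 = 90 - 64 = 26)
w(-5)*(82 + u) = (-12*(-5))*(82 + 26) = 60*108 = 6480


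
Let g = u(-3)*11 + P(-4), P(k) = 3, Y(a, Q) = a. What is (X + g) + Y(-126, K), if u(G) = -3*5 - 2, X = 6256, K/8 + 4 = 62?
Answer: 5946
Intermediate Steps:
K = 464 (K = -32 + 8*62 = -32 + 496 = 464)
u(G) = -17 (u(G) = -15 - 2 = -17)
g = -184 (g = -17*11 + 3 = -187 + 3 = -184)
(X + g) + Y(-126, K) = (6256 - 184) - 126 = 6072 - 126 = 5946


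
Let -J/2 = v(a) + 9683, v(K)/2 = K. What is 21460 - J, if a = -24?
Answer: 40730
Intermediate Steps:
v(K) = 2*K
J = -19270 (J = -2*(2*(-24) + 9683) = -2*(-48 + 9683) = -2*9635 = -19270)
21460 - J = 21460 - 1*(-19270) = 21460 + 19270 = 40730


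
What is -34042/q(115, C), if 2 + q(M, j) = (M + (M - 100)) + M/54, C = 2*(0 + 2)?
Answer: -1838268/7027 ≈ -261.60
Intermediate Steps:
C = 4 (C = 2*2 = 4)
q(M, j) = -102 + 109*M/54 (q(M, j) = -2 + ((M + (M - 100)) + M/54) = -2 + ((M + (-100 + M)) + M*(1/54)) = -2 + ((-100 + 2*M) + M/54) = -2 + (-100 + 109*M/54) = -102 + 109*M/54)
-34042/q(115, C) = -34042/(-102 + (109/54)*115) = -34042/(-102 + 12535/54) = -34042/7027/54 = -34042*54/7027 = -1838268/7027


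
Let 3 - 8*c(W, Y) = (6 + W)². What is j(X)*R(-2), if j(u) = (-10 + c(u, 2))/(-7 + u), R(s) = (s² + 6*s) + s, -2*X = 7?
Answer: -555/56 ≈ -9.9107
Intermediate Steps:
X = -7/2 (X = -½*7 = -7/2 ≈ -3.5000)
c(W, Y) = 3/8 - (6 + W)²/8
R(s) = s² + 7*s
j(u) = (-77/8 - (6 + u)²/8)/(-7 + u) (j(u) = (-10 + (3/8 - (6 + u)²/8))/(-7 + u) = (-77/8 - (6 + u)²/8)/(-7 + u))
j(X)*R(-2) = ((-77 - (6 - 7/2)²)/(8*(-7 - 7/2)))*(-2*(7 - 2)) = ((-77 - (5/2)²)/(8*(-21/2)))*(-2*5) = ((⅛)*(-2/21)*(-77 - 1*25/4))*(-10) = ((⅛)*(-2/21)*(-77 - 25/4))*(-10) = ((⅛)*(-2/21)*(-333/4))*(-10) = (111/112)*(-10) = -555/56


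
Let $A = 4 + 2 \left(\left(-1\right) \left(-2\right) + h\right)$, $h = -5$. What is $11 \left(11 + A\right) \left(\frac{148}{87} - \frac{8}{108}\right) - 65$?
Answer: $\frac{8359}{87} \approx 96.08$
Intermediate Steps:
$A = -2$ ($A = 4 + 2 \left(\left(-1\right) \left(-2\right) - 5\right) = 4 + 2 \left(2 - 5\right) = 4 + 2 \left(-3\right) = 4 - 6 = -2$)
$11 \left(11 + A\right) \left(\frac{148}{87} - \frac{8}{108}\right) - 65 = 11 \left(11 - 2\right) \left(\frac{148}{87} - \frac{8}{108}\right) - 65 = 11 \cdot 9 \left(148 \cdot \frac{1}{87} - \frac{2}{27}\right) - 65 = 99 \left(\frac{148}{87} - \frac{2}{27}\right) - 65 = 99 \cdot \frac{1274}{783} - 65 = \frac{14014}{87} - 65 = \frac{8359}{87}$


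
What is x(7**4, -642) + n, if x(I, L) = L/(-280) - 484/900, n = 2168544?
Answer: 13661838257/6300 ≈ 2.1685e+6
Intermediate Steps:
x(I, L) = -121/225 - L/280 (x(I, L) = L*(-1/280) - 484*1/900 = -L/280 - 121/225 = -121/225 - L/280)
x(7**4, -642) + n = (-121/225 - 1/280*(-642)) + 2168544 = (-121/225 + 321/140) + 2168544 = 11057/6300 + 2168544 = 13661838257/6300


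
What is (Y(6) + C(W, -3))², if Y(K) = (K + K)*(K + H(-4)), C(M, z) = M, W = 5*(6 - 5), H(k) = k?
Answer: 841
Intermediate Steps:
W = 5 (W = 5*1 = 5)
Y(K) = 2*K*(-4 + K) (Y(K) = (K + K)*(K - 4) = (2*K)*(-4 + K) = 2*K*(-4 + K))
(Y(6) + C(W, -3))² = (2*6*(-4 + 6) + 5)² = (2*6*2 + 5)² = (24 + 5)² = 29² = 841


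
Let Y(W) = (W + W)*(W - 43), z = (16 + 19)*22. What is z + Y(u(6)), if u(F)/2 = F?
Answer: 26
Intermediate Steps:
u(F) = 2*F
z = 770 (z = 35*22 = 770)
Y(W) = 2*W*(-43 + W) (Y(W) = (2*W)*(-43 + W) = 2*W*(-43 + W))
z + Y(u(6)) = 770 + 2*(2*6)*(-43 + 2*6) = 770 + 2*12*(-43 + 12) = 770 + 2*12*(-31) = 770 - 744 = 26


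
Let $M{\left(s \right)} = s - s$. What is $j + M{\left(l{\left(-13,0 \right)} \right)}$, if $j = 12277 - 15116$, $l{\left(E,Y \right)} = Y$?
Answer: $-2839$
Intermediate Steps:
$j = -2839$ ($j = 12277 - 15116 = -2839$)
$M{\left(s \right)} = 0$
$j + M{\left(l{\left(-13,0 \right)} \right)} = -2839 + 0 = -2839$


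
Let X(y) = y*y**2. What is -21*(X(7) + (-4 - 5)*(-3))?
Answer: -7770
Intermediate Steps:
X(y) = y**3
-21*(X(7) + (-4 - 5)*(-3)) = -21*(7**3 + (-4 - 5)*(-3)) = -21*(343 - 9*(-3)) = -21*(343 + 27) = -21*370 = -7770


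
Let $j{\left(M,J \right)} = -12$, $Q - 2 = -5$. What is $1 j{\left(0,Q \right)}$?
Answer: $-12$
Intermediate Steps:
$Q = -3$ ($Q = 2 - 5 = -3$)
$1 j{\left(0,Q \right)} = 1 \left(-12\right) = -12$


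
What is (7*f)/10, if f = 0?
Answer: 0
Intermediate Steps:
(7*f)/10 = (7*0)/10 = 0*(1/10) = 0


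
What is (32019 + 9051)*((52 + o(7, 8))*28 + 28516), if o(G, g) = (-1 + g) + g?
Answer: 1248199440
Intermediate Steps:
o(G, g) = -1 + 2*g
(32019 + 9051)*((52 + o(7, 8))*28 + 28516) = (32019 + 9051)*((52 + (-1 + 2*8))*28 + 28516) = 41070*((52 + (-1 + 16))*28 + 28516) = 41070*((52 + 15)*28 + 28516) = 41070*(67*28 + 28516) = 41070*(1876 + 28516) = 41070*30392 = 1248199440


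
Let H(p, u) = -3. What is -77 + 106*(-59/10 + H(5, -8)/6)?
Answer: -3777/5 ≈ -755.40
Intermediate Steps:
-77 + 106*(-59/10 + H(5, -8)/6) = -77 + 106*(-59/10 - 3/6) = -77 + 106*(-59*1/10 - 3*1/6) = -77 + 106*(-59/10 - 1/2) = -77 + 106*(-32/5) = -77 - 3392/5 = -3777/5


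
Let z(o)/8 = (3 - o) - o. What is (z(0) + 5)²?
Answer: 841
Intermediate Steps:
z(o) = 24 - 16*o (z(o) = 8*((3 - o) - o) = 8*(3 - 2*o) = 24 - 16*o)
(z(0) + 5)² = ((24 - 16*0) + 5)² = ((24 + 0) + 5)² = (24 + 5)² = 29² = 841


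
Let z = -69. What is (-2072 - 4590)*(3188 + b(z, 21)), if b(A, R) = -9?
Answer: -21178498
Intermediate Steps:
(-2072 - 4590)*(3188 + b(z, 21)) = (-2072 - 4590)*(3188 - 9) = -6662*3179 = -21178498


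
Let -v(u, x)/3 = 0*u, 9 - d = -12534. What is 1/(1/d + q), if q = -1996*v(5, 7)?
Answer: 12543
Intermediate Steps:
d = 12543 (d = 9 - 1*(-12534) = 9 + 12534 = 12543)
v(u, x) = 0 (v(u, x) = -0*u = -3*0 = 0)
q = 0 (q = -1996*0 = 0)
1/(1/d + q) = 1/(1/12543 + 0) = 1/(1/12543) = 12543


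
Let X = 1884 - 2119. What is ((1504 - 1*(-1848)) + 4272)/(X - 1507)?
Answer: -3812/871 ≈ -4.3766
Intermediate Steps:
X = -235
((1504 - 1*(-1848)) + 4272)/(X - 1507) = ((1504 - 1*(-1848)) + 4272)/(-235 - 1507) = ((1504 + 1848) + 4272)/(-1742) = (3352 + 4272)*(-1/1742) = 7624*(-1/1742) = -3812/871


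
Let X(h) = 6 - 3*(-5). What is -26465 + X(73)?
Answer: -26444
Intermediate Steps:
X(h) = 21 (X(h) = 6 + 15 = 21)
-26465 + X(73) = -26465 + 21 = -26444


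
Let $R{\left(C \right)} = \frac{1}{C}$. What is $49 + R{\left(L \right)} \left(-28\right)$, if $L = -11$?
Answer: $\frac{567}{11} \approx 51.545$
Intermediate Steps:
$49 + R{\left(L \right)} \left(-28\right) = 49 + \frac{1}{-11} \left(-28\right) = 49 - - \frac{28}{11} = 49 + \frac{28}{11} = \frac{567}{11}$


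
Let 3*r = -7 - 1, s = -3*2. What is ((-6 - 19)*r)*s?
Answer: -400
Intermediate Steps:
s = -6
r = -8/3 (r = (-7 - 1)/3 = (1/3)*(-8) = -8/3 ≈ -2.6667)
((-6 - 19)*r)*s = ((-6 - 19)*(-8/3))*(-6) = -25*(-8/3)*(-6) = (200/3)*(-6) = -400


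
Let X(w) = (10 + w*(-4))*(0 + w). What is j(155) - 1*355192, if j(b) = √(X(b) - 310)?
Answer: -355192 + 6*I*√2635 ≈ -3.5519e+5 + 307.99*I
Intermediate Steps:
X(w) = w*(10 - 4*w) (X(w) = (10 - 4*w)*w = w*(10 - 4*w))
j(b) = √(-310 + 2*b*(5 - 2*b)) (j(b) = √(2*b*(5 - 2*b) - 310) = √(-310 + 2*b*(5 - 2*b)))
j(155) - 1*355192 = √2*√(-155 - 1*155*(-5 + 2*155)) - 1*355192 = √2*√(-155 - 1*155*(-5 + 310)) - 355192 = √2*√(-155 - 1*155*305) - 355192 = √2*√(-155 - 47275) - 355192 = √2*√(-47430) - 355192 = √2*(3*I*√5270) - 355192 = 6*I*√2635 - 355192 = -355192 + 6*I*√2635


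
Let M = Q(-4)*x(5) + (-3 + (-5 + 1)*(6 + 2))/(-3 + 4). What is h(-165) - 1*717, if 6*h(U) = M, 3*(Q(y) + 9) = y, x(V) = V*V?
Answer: -6893/9 ≈ -765.89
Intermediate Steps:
x(V) = V**2
Q(y) = -9 + y/3
M = -880/3 (M = (-9 + (1/3)*(-4))*5**2 + (-3 + (-5 + 1)*(6 + 2))/(-3 + 4) = (-9 - 4/3)*25 + (-3 - 4*8)/1 = -31/3*25 + (-3 - 32)*1 = -775/3 - 35*1 = -775/3 - 35 = -880/3 ≈ -293.33)
h(U) = -440/9 (h(U) = (1/6)*(-880/3) = -440/9)
h(-165) - 1*717 = -440/9 - 1*717 = -440/9 - 717 = -6893/9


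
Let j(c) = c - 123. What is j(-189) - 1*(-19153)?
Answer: 18841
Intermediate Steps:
j(c) = -123 + c
j(-189) - 1*(-19153) = (-123 - 189) - 1*(-19153) = -312 + 19153 = 18841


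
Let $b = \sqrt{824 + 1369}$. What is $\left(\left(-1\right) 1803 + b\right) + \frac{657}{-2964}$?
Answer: $- \frac{1781583}{988} + \sqrt{2193} \approx -1756.4$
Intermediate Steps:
$b = \sqrt{2193} \approx 46.829$
$\left(\left(-1\right) 1803 + b\right) + \frac{657}{-2964} = \left(\left(-1\right) 1803 + \sqrt{2193}\right) + \frac{657}{-2964} = \left(-1803 + \sqrt{2193}\right) + 657 \left(- \frac{1}{2964}\right) = \left(-1803 + \sqrt{2193}\right) - \frac{219}{988} = - \frac{1781583}{988} + \sqrt{2193}$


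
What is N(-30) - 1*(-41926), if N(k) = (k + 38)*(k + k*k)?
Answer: 48886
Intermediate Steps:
N(k) = (38 + k)*(k + k²)
N(-30) - 1*(-41926) = -30*(38 + (-30)² + 39*(-30)) - 1*(-41926) = -30*(38 + 900 - 1170) + 41926 = -30*(-232) + 41926 = 6960 + 41926 = 48886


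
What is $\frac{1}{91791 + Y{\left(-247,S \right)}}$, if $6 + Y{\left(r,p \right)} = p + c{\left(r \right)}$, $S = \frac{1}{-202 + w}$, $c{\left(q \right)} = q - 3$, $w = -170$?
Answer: $\frac{372}{34051019} \approx 1.0925 \cdot 10^{-5}$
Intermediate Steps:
$c{\left(q \right)} = -3 + q$
$S = - \frac{1}{372}$ ($S = \frac{1}{-202 - 170} = \frac{1}{-372} = - \frac{1}{372} \approx -0.0026882$)
$Y{\left(r,p \right)} = -9 + p + r$ ($Y{\left(r,p \right)} = -6 + \left(p + \left(-3 + r\right)\right) = -6 + \left(-3 + p + r\right) = -9 + p + r$)
$\frac{1}{91791 + Y{\left(-247,S \right)}} = \frac{1}{91791 - \frac{95233}{372}} = \frac{1}{\frac{34051019}{372}} = \frac{372}{34051019}$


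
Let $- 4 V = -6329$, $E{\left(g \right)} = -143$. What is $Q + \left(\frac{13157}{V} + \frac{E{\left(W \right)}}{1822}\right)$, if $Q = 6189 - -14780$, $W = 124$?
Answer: $\frac{241897706591}{11531438} \approx 20977.0$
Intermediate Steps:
$V = \frac{6329}{4}$ ($V = \left(- \frac{1}{4}\right) \left(-6329\right) = \frac{6329}{4} \approx 1582.3$)
$Q = 20969$ ($Q = 6189 + 14780 = 20969$)
$Q + \left(\frac{13157}{V} + \frac{E{\left(W \right)}}{1822}\right) = 20969 + \left(\frac{13157}{\frac{6329}{4}} - \frac{143}{1822}\right) = 20969 + \left(13157 \cdot \frac{4}{6329} - \frac{143}{1822}\right) = 20969 + \left(\frac{52628}{6329} - \frac{143}{1822}\right) = 20969 + \frac{94983169}{11531438} = \frac{241897706591}{11531438}$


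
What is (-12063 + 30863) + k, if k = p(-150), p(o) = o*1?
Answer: 18650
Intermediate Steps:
p(o) = o
k = -150
(-12063 + 30863) + k = (-12063 + 30863) - 150 = 18800 - 150 = 18650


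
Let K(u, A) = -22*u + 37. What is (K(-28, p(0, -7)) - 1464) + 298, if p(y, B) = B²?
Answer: -513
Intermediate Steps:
K(u, A) = 37 - 22*u
(K(-28, p(0, -7)) - 1464) + 298 = ((37 - 22*(-28)) - 1464) + 298 = ((37 + 616) - 1464) + 298 = (653 - 1464) + 298 = -811 + 298 = -513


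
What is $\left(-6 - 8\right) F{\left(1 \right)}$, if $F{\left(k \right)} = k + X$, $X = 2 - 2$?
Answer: $-14$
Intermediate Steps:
$X = 0$ ($X = 2 - 2 = 0$)
$F{\left(k \right)} = k$ ($F{\left(k \right)} = k + 0 = k$)
$\left(-6 - 8\right) F{\left(1 \right)} = \left(-6 - 8\right) 1 = \left(-14\right) 1 = -14$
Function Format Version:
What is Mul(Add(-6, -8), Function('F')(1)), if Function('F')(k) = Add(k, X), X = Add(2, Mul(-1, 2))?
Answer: -14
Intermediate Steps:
X = 0 (X = Add(2, -2) = 0)
Function('F')(k) = k (Function('F')(k) = Add(k, 0) = k)
Mul(Add(-6, -8), Function('F')(1)) = Mul(Add(-6, -8), 1) = Mul(-14, 1) = -14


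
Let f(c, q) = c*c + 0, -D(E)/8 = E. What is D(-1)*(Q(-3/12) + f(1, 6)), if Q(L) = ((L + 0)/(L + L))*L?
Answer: 7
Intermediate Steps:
D(E) = -8*E
f(c, q) = c**2 (f(c, q) = c**2 + 0 = c**2)
Q(L) = L/2 (Q(L) = (L/((2*L)))*L = (L*(1/(2*L)))*L = L/2)
D(-1)*(Q(-3/12) + f(1, 6)) = (-8*(-1))*((-3/12)/2 + 1**2) = 8*((-3*1/12)/2 + 1) = 8*((1/2)*(-1/4) + 1) = 8*(-1/8 + 1) = 8*(7/8) = 7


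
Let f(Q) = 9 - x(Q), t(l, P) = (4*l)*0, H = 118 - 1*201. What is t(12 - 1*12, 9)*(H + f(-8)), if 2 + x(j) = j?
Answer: 0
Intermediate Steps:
x(j) = -2 + j
H = -83 (H = 118 - 201 = -83)
t(l, P) = 0
f(Q) = 11 - Q (f(Q) = 9 - (-2 + Q) = 9 + (2 - Q) = 11 - Q)
t(12 - 1*12, 9)*(H + f(-8)) = 0*(-83 + (11 - 1*(-8))) = 0*(-83 + (11 + 8)) = 0*(-83 + 19) = 0*(-64) = 0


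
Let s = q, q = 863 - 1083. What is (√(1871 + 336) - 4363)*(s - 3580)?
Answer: 16579400 - 3800*√2207 ≈ 1.6401e+7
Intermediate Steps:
q = -220
s = -220
(√(1871 + 336) - 4363)*(s - 3580) = (√(1871 + 336) - 4363)*(-220 - 3580) = (√2207 - 4363)*(-3800) = (-4363 + √2207)*(-3800) = 16579400 - 3800*√2207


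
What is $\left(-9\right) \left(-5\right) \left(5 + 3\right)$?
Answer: $360$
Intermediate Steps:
$\left(-9\right) \left(-5\right) \left(5 + 3\right) = 45 \cdot 8 = 360$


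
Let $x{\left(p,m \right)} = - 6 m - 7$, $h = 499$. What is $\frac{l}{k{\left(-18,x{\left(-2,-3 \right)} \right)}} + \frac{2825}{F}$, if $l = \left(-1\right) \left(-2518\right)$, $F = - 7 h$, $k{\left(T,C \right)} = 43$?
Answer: $\frac{8673899}{150199} \approx 57.749$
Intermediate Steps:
$x{\left(p,m \right)} = -7 - 6 m$
$F = -3493$ ($F = \left(-7\right) 499 = -3493$)
$l = 2518$
$\frac{l}{k{\left(-18,x{\left(-2,-3 \right)} \right)}} + \frac{2825}{F} = \frac{2518}{43} + \frac{2825}{-3493} = 2518 \cdot \frac{1}{43} + 2825 \left(- \frac{1}{3493}\right) = \frac{2518}{43} - \frac{2825}{3493} = \frac{8673899}{150199}$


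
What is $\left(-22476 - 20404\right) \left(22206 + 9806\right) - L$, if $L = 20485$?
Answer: $-1372695045$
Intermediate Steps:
$\left(-22476 - 20404\right) \left(22206 + 9806\right) - L = \left(-22476 - 20404\right) \left(22206 + 9806\right) - 20485 = \left(-42880\right) 32012 - 20485 = -1372674560 - 20485 = -1372695045$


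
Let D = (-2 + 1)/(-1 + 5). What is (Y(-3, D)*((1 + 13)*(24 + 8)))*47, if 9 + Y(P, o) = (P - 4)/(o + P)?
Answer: -1873984/13 ≈ -1.4415e+5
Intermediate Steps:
D = -1/4 ≈ -0.25000
Y(P, o) = -9 + (-4 + P)/(P + o) (Y(P, o) = -9 + (P - 4)/(o + P) = -9 + (-4 + P)/(P + o))
(Y(-3, D)*((1 + 13)*(24 + 8)))*47 = (((-4 - 9*(-1/4) - 8*(-3))/(-3 - 1/4))*((1 + 13)*(24 + 8)))*47 = (((-4 + 9/4 + 24)/(-13/4))*(14*32))*47 = (-4/13*89/4*448)*47 = -89/13*448*47 = -39872/13*47 = -1873984/13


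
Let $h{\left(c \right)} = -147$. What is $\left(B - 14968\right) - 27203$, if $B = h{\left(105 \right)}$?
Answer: $-42318$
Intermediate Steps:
$B = -147$
$\left(B - 14968\right) - 27203 = \left(-147 - 14968\right) - 27203 = -15115 - 27203 = -42318$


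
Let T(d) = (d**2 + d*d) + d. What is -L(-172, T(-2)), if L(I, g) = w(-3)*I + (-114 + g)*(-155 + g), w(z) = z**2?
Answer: -14544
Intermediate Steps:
T(d) = d + 2*d**2 (T(d) = (d**2 + d**2) + d = 2*d**2 + d = d + 2*d**2)
L(I, g) = 9*I + (-155 + g)*(-114 + g) (L(I, g) = (-3)**2*I + (-114 + g)*(-155 + g) = 9*I + (-155 + g)*(-114 + g))
-L(-172, T(-2)) = -(17670 + (-2*(1 + 2*(-2)))**2 - (-538)*(1 + 2*(-2)) + 9*(-172)) = -(17670 + (-2*(1 - 4))**2 - (-538)*(1 - 4) - 1548) = -(17670 + (-2*(-3))**2 - (-538)*(-3) - 1548) = -(17670 + 6**2 - 269*6 - 1548) = -(17670 + 36 - 1614 - 1548) = -1*14544 = -14544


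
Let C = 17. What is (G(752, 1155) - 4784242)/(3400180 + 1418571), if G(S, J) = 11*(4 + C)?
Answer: -4784011/4818751 ≈ -0.99279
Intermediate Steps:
G(S, J) = 231 (G(S, J) = 11*(4 + 17) = 11*21 = 231)
(G(752, 1155) - 4784242)/(3400180 + 1418571) = (231 - 4784242)/(3400180 + 1418571) = -4784011/4818751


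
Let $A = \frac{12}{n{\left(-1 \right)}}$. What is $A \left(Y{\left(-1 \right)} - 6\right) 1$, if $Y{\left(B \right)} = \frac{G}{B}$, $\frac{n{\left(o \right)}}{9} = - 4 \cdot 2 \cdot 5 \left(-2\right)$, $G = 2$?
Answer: $- \frac{2}{15} \approx -0.13333$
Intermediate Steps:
$n{\left(o \right)} = 720$ ($n{\left(o \right)} = 9 \left(- 4 \cdot 2 \cdot 5 \left(-2\right)\right) = 9 \left(- 4 \cdot 10 \left(-2\right)\right) = 9 \left(\left(-4\right) \left(-20\right)\right) = 9 \cdot 80 = 720$)
$Y{\left(B \right)} = \frac{2}{B}$
$A = \frac{1}{60}$ ($A = \frac{12}{720} = 12 \cdot \frac{1}{720} = \frac{1}{60} \approx 0.016667$)
$A \left(Y{\left(-1 \right)} - 6\right) 1 = \frac{\frac{2}{-1} - 6}{60} \cdot 1 = \frac{2 \left(-1\right) - 6}{60} \cdot 1 = \frac{-2 - 6}{60} \cdot 1 = \frac{1}{60} \left(-8\right) 1 = \left(- \frac{2}{15}\right) 1 = - \frac{2}{15}$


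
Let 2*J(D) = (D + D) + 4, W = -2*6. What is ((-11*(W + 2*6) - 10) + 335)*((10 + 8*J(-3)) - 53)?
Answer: -16575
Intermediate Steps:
W = -12
J(D) = 2 + D (J(D) = ((D + D) + 4)/2 = (2*D + 4)/2 = (4 + 2*D)/2 = 2 + D)
((-11*(W + 2*6) - 10) + 335)*((10 + 8*J(-3)) - 53) = ((-11*(-12 + 2*6) - 10) + 335)*((10 + 8*(2 - 3)) - 53) = ((-11*(-12 + 12) - 10) + 335)*((10 + 8*(-1)) - 53) = ((-11*0 - 10) + 335)*((10 - 8) - 53) = ((0 - 10) + 335)*(2 - 53) = (-10 + 335)*(-51) = 325*(-51) = -16575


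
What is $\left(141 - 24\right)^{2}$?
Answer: $13689$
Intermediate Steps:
$\left(141 - 24\right)^{2} = 117^{2} = 13689$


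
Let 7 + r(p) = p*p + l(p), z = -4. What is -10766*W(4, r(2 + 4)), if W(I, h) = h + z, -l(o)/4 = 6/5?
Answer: -1087366/5 ≈ -2.1747e+5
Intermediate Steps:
l(o) = -24/5
r(p) = -59/5 + p² (r(p) = -7 + (p*p - 24/5) = -7 + (p² - 24/5) = -7 + (-24/5 + p²) = -59/5 + p²)
W(I, h) = -4 + h (W(I, h) = h - 4 = -4 + h)
-10766*W(4, r(2 + 4)) = -10766*(-4 + (-59/5 + (2 + 4)²)) = -10766*(-4 + (-59/5 + 6²)) = -10766*(-4 + (-59/5 + 36)) = -10766*(-4 + 121/5) = -10766*101/5 = -1087366/5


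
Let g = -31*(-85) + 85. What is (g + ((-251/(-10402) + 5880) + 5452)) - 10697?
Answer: 34898961/10402 ≈ 3355.0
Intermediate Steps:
g = 2720 (g = 2635 + 85 = 2720)
(g + ((-251/(-10402) + 5880) + 5452)) - 10697 = (2720 + ((-251/(-10402) + 5880) + 5452)) - 10697 = (2720 + ((-251*(-1/10402) + 5880) + 5452)) - 10697 = (2720 + ((251/10402 + 5880) + 5452)) - 10697 = (2720 + (61164011/10402 + 5452)) - 10697 = (2720 + 117875715/10402) - 10697 = 146169155/10402 - 10697 = 34898961/10402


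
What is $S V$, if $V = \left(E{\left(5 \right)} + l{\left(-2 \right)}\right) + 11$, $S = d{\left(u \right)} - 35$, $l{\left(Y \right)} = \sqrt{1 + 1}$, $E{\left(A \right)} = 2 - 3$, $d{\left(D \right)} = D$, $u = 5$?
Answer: $-300 - 30 \sqrt{2} \approx -342.43$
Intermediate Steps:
$E{\left(A \right)} = -1$
$l{\left(Y \right)} = \sqrt{2}$
$S = -30$ ($S = 5 - 35 = -30$)
$V = 10 + \sqrt{2}$ ($V = \left(-1 + \sqrt{2}\right) + 11 = 10 + \sqrt{2} \approx 11.414$)
$S V = - 30 \left(10 + \sqrt{2}\right) = -300 - 30 \sqrt{2}$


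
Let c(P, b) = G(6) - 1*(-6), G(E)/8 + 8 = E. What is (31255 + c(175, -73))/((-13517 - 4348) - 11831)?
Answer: -31245/29696 ≈ -1.0522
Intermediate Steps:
G(E) = -64 + 8*E
c(P, b) = -10 (c(P, b) = (-64 + 8*6) - 1*(-6) = (-64 + 48) + 6 = -16 + 6 = -10)
(31255 + c(175, -73))/((-13517 - 4348) - 11831) = (31255 - 10)/((-13517 - 4348) - 11831) = 31245/(-17865 - 11831) = 31245/(-29696) = 31245*(-1/29696) = -31245/29696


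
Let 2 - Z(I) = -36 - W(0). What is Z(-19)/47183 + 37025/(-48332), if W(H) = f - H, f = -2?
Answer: -1745210623/2280448756 ≈ -0.76529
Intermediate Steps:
W(H) = -2 - H
Z(I) = 36 (Z(I) = 2 - (-36 - (-2 - 1*0)) = 2 - (-36 - (-2 + 0)) = 2 - (-36 - 1*(-2)) = 2 - (-36 + 2) = 2 - 1*(-34) = 2 + 34 = 36)
Z(-19)/47183 + 37025/(-48332) = 36/47183 + 37025/(-48332) = 36*(1/47183) + 37025*(-1/48332) = 36/47183 - 37025/48332 = -1745210623/2280448756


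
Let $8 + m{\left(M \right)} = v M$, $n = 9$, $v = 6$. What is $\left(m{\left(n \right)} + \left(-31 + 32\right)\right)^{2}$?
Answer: $2209$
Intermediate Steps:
$m{\left(M \right)} = -8 + 6 M$
$\left(m{\left(n \right)} + \left(-31 + 32\right)\right)^{2} = \left(\left(-8 + 6 \cdot 9\right) + \left(-31 + 32\right)\right)^{2} = \left(\left(-8 + 54\right) + 1\right)^{2} = \left(46 + 1\right)^{2} = 47^{2} = 2209$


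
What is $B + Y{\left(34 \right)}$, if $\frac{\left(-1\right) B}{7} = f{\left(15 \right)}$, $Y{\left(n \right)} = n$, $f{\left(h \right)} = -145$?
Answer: $1049$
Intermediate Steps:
$B = 1015$ ($B = \left(-7\right) \left(-145\right) = 1015$)
$B + Y{\left(34 \right)} = 1015 + 34 = 1049$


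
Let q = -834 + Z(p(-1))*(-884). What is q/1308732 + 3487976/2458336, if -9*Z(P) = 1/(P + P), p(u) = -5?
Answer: 6416369167339/4524332329620 ≈ 1.4182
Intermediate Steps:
Z(P) = -1/(18*P) (Z(P) = -1/(9*(P + P)) = -1/(2*P)/9 = -1/(18*P))
q = -37972/45 (q = -834 - 1/18/(-5)*(-884) = -834 - 1/18*(-1/5)*(-884) = -834 + (1/90)*(-884) = -834 - 442/45 = -37972/45 ≈ -843.82)
q/1308732 + 3487976/2458336 = -37972/45/1308732 + 3487976/2458336 = -37972/45*1/1308732 + 3487976*(1/2458336) = -9493/14723235 + 435997/307292 = 6416369167339/4524332329620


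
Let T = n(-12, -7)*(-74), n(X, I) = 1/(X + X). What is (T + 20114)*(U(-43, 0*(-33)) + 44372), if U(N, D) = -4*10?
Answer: 2675491615/3 ≈ 8.9183e+8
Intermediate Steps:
n(X, I) = 1/(2*X)
U(N, D) = -40
T = 37/12 (T = ((½)/(-12))*(-74) = ((½)*(-1/12))*(-74) = -1/24*(-74) = 37/12 ≈ 3.0833)
(T + 20114)*(U(-43, 0*(-33)) + 44372) = (37/12 + 20114)*(-40 + 44372) = (241405/12)*44332 = 2675491615/3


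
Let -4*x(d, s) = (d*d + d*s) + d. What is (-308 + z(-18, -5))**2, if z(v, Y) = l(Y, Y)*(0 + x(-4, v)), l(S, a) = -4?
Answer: 50176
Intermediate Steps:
x(d, s) = -d/4 - d**2/4 - d*s/4 (x(d, s) = -((d*d + d*s) + d)/4 = -((d**2 + d*s) + d)/4 = -(d + d**2 + d*s)/4 = -d/4 - d**2/4 - d*s/4)
z(v, Y) = 12 - 4*v (z(v, Y) = -4*(0 - 1/4*(-4)*(1 - 4 + v)) = -4*(0 - 1/4*(-4)*(-3 + v)) = -4*(0 + (-3 + v)) = -4*(-3 + v) = 12 - 4*v)
(-308 + z(-18, -5))**2 = (-308 + (12 - 4*(-18)))**2 = (-308 + (12 + 72))**2 = (-308 + 84)**2 = (-224)**2 = 50176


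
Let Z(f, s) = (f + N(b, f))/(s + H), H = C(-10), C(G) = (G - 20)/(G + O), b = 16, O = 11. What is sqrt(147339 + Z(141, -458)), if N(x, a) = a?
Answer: 5*sqrt(87719403)/122 ≈ 383.85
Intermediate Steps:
C(G) = (-20 + G)/(11 + G) (C(G) = (G - 20)/(G + 11) = (-20 + G)/(11 + G))
H = -30 (H = (-20 - 10)/(11 - 10) = -30/1 = 1*(-30) = -30)
Z(f, s) = 2*f/(-30 + s) (Z(f, s) = (f + f)/(s - 30) = (2*f)/(-30 + s) = 2*f/(-30 + s))
sqrt(147339 + Z(141, -458)) = sqrt(147339 + 2*141/(-30 - 458)) = sqrt(147339 + 2*141/(-488)) = sqrt(147339 + 2*141*(-1/488)) = sqrt(147339 - 141/244) = sqrt(35950575/244) = 5*sqrt(87719403)/122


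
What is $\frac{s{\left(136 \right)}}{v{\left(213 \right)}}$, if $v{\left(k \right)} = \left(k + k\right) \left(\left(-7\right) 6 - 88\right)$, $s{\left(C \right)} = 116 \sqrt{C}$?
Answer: $- \frac{58 \sqrt{34}}{13845} \approx -0.024427$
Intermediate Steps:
$v{\left(k \right)} = - 260 k$ ($v{\left(k \right)} = 2 k \left(-42 - 88\right) = 2 k \left(-130\right) = - 260 k$)
$\frac{s{\left(136 \right)}}{v{\left(213 \right)}} = \frac{116 \sqrt{136}}{\left(-260\right) 213} = \frac{116 \cdot 2 \sqrt{34}}{-55380} = 232 \sqrt{34} \left(- \frac{1}{55380}\right) = - \frac{58 \sqrt{34}}{13845}$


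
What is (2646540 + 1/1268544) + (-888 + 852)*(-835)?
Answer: 3395384870401/1268544 ≈ 2.6766e+6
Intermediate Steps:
(2646540 + 1/1268544) + (-888 + 852)*(-835) = (2646540 + 1/1268544) - 36*(-835) = 3357252437761/1268544 + 30060 = 3395384870401/1268544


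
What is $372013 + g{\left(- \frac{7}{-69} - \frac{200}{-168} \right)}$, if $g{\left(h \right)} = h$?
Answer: $\frac{59894301}{161} \approx 3.7201 \cdot 10^{5}$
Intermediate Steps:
$372013 + g{\left(- \frac{7}{-69} - \frac{200}{-168} \right)} = 372013 - \left(- \frac{25}{21} - \frac{7}{69}\right) = 372013 - - \frac{208}{161} = 372013 + \left(\frac{7}{69} + \frac{25}{21}\right) = 372013 + \frac{208}{161} = \frac{59894301}{161}$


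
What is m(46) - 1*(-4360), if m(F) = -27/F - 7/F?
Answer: 100263/23 ≈ 4359.3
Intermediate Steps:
m(F) = -34/F
m(46) - 1*(-4360) = -34/46 - 1*(-4360) = -34*1/46 + 4360 = -17/23 + 4360 = 100263/23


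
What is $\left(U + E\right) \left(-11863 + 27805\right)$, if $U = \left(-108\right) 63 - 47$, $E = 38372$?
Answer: $502507782$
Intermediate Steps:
$U = -6851$ ($U = -6804 - 47 = -6851$)
$\left(U + E\right) \left(-11863 + 27805\right) = \left(-6851 + 38372\right) \left(-11863 + 27805\right) = 31521 \cdot 15942 = 502507782$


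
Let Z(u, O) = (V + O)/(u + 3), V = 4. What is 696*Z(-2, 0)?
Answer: 2784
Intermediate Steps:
Z(u, O) = (4 + O)/(3 + u) (Z(u, O) = (4 + O)/(u + 3) = (4 + O)/(3 + u))
696*Z(-2, 0) = 696*((4 + 0)/(3 - 2)) = 696*(4/1) = 696*(1*4) = 696*4 = 2784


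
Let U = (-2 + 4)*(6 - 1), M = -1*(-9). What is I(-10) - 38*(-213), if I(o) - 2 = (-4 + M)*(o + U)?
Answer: 8096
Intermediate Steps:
M = 9
U = 10 (U = 2*5 = 10)
I(o) = 52 + 5*o (I(o) = 2 + (-4 + 9)*(o + 10) = 2 + 5*(10 + o) = 2 + (50 + 5*o) = 52 + 5*o)
I(-10) - 38*(-213) = (52 + 5*(-10)) - 38*(-213) = (52 - 50) + 8094 = 2 + 8094 = 8096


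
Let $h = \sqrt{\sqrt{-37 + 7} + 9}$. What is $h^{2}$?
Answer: $9 + i \sqrt{30} \approx 9.0 + 5.4772 i$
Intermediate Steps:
$h = \sqrt{9 + i \sqrt{30}}$ ($h = \sqrt{\sqrt{-30} + 9} = \sqrt{i \sqrt{30} + 9} = \sqrt{9 + i \sqrt{30}} \approx 3.1254 + 0.87626 i$)
$h^{2} = \left(\sqrt{9 + i \sqrt{30}}\right)^{2} = 9 + i \sqrt{30}$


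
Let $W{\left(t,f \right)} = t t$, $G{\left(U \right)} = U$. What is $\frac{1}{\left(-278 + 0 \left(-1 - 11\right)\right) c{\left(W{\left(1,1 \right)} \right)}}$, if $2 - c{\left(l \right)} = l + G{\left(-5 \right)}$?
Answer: $- \frac{1}{1668} \approx -0.00059952$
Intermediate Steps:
$W{\left(t,f \right)} = t^{2}$
$c{\left(l \right)} = 7 - l$ ($c{\left(l \right)} = 2 - \left(l - 5\right) = 2 - \left(-5 + l\right) = 7 - l$)
$\frac{1}{\left(-278 + 0 \left(-1 - 11\right)\right) c{\left(W{\left(1,1 \right)} \right)}} = \frac{1}{\left(-278 + 0 \left(-1 - 11\right)\right) \left(7 - 1^{2}\right)} = \frac{1}{\left(-278 + 0 \left(-12\right)\right) \left(7 - 1\right)} = \frac{1}{\left(-278 + 0\right) \left(7 - 1\right)} = \frac{1}{\left(-278\right) 6} = \frac{1}{-1668} = - \frac{1}{1668}$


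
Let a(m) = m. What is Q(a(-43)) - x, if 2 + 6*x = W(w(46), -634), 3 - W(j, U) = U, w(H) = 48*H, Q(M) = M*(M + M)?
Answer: 21553/6 ≈ 3592.2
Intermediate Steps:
Q(M) = 2*M**2 (Q(M) = M*(2*M) = 2*M**2)
W(j, U) = 3 - U
x = 635/6 (x = -1/3 + (3 - 1*(-634))/6 = -1/3 + (3 + 634)/6 = -1/3 + (1/6)*637 = -1/3 + 637/6 = 635/6 ≈ 105.83)
Q(a(-43)) - x = 2*(-43)**2 - 1*635/6 = 2*1849 - 635/6 = 3698 - 635/6 = 21553/6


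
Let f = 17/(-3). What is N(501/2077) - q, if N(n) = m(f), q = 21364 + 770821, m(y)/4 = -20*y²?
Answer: -7152785/9 ≈ -7.9475e+5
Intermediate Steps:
f = -17/3 (f = 17*(-⅓) = -17/3 ≈ -5.6667)
m(y) = -80*y² (m(y) = 4*(-20*y²) = -80*y²)
q = 792185
N(n) = -23120/9 (N(n) = -80*(-17/3)² = -80*289/9 = -23120/9)
N(501/2077) - q = -23120/9 - 1*792185 = -23120/9 - 792185 = -7152785/9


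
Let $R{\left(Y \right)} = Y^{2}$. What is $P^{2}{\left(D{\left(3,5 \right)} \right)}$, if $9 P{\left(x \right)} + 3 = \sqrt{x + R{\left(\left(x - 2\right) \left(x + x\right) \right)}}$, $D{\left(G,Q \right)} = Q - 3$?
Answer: $\frac{\left(3 - \sqrt{2}\right)^{2}}{81} \approx 0.031046$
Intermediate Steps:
$D{\left(G,Q \right)} = -3 + Q$
$P{\left(x \right)} = - \frac{1}{3} + \frac{\sqrt{x + 4 x^{2} \left(-2 + x\right)^{2}}}{9}$ ($P{\left(x \right)} = - \frac{1}{3} + \frac{\sqrt{x + \left(\left(x - 2\right) \left(x + x\right)\right)^{2}}}{9} = - \frac{1}{3} + \frac{\sqrt{x + \left(\left(-2 + x\right) 2 x\right)^{2}}}{9} = - \frac{1}{3} + \frac{\sqrt{x + \left(2 x \left(-2 + x\right)\right)^{2}}}{9} = - \frac{1}{3} + \frac{\sqrt{x + 4 x^{2} \left(-2 + x\right)^{2}}}{9}$)
$P^{2}{\left(D{\left(3,5 \right)} \right)} = \left(- \frac{1}{3} + \frac{\sqrt{\left(-3 + 5\right) \left(1 + 4 \left(-3 + 5\right) \left(-2 + \left(-3 + 5\right)\right)^{2}\right)}}{9}\right)^{2} = \left(- \frac{1}{3} + \frac{\sqrt{2 \left(1 + 4 \cdot 2 \left(-2 + 2\right)^{2}\right)}}{9}\right)^{2} = \left(- \frac{1}{3} + \frac{\sqrt{2 \left(1 + 4 \cdot 2 \cdot 0^{2}\right)}}{9}\right)^{2} = \left(- \frac{1}{3} + \frac{\sqrt{2 \left(1 + 4 \cdot 2 \cdot 0\right)}}{9}\right)^{2} = \left(- \frac{1}{3} + \frac{\sqrt{2 \left(1 + 0\right)}}{9}\right)^{2} = \left(- \frac{1}{3} + \frac{\sqrt{2 \cdot 1}}{9}\right)^{2} = \left(- \frac{1}{3} + \frac{\sqrt{2}}{9}\right)^{2}$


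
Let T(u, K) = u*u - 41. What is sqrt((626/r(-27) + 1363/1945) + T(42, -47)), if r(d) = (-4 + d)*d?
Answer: 4*sqrt(31737879689685)/542655 ≈ 41.526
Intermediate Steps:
r(d) = d*(-4 + d)
T(u, K) = -41 + u**2 (T(u, K) = u**2 - 41 = -41 + u**2)
sqrt((626/r(-27) + 1363/1945) + T(42, -47)) = sqrt((626/((-27*(-4 - 27))) + 1363/1945) + (-41 + 42**2)) = sqrt((626/((-27*(-31))) + 1363*(1/1945)) + (-41 + 1764)) = sqrt((626/837 + 1363/1945) + 1723) = sqrt(2358401/1627965 + 1723) = sqrt(2807342096/1627965) = 4*sqrt(31737879689685)/542655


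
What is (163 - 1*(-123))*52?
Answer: 14872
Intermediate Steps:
(163 - 1*(-123))*52 = (163 + 123)*52 = 286*52 = 14872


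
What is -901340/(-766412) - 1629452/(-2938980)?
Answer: 22146885224/12798122385 ≈ 1.7305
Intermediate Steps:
-901340/(-766412) - 1629452/(-2938980) = -901340*(-1/766412) - 1629452*(-1/2938980) = 225335/191603 + 37033/66795 = 22146885224/12798122385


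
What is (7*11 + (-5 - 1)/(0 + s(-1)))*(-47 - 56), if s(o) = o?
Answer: -8549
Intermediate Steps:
(7*11 + (-5 - 1)/(0 + s(-1)))*(-47 - 56) = (7*11 + (-5 - 1)/(0 - 1))*(-47 - 56) = (77 - 6/(-1))*(-103) = (77 - 6*(-1))*(-103) = (77 + 6)*(-103) = 83*(-103) = -8549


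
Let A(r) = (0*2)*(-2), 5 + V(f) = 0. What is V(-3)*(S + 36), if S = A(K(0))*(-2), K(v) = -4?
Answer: -180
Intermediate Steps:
V(f) = -5 (V(f) = -5 + 0 = -5)
A(r) = 0 (A(r) = 0*(-2) = 0)
S = 0 (S = 0*(-2) = 0)
V(-3)*(S + 36) = -5*(0 + 36) = -5*36 = -180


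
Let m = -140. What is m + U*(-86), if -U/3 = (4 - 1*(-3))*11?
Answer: 19726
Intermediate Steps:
U = -231 (U = -3*(4 - 1*(-3))*11 = -3*(4 + 3)*11 = -21*11 = -3*77 = -231)
m + U*(-86) = -140 - 231*(-86) = -140 + 19866 = 19726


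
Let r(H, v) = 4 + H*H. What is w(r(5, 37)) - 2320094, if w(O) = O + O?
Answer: -2320036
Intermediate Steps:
r(H, v) = 4 + H²
w(O) = 2*O
w(r(5, 37)) - 2320094 = 2*(4 + 5²) - 2320094 = 2*(4 + 25) - 2320094 = 2*29 - 2320094 = 58 - 2320094 = -2320036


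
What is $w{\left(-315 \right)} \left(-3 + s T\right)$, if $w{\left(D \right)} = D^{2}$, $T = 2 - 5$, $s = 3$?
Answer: $-1190700$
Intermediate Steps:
$T = -3$
$w{\left(-315 \right)} \left(-3 + s T\right) = \left(-315\right)^{2} \left(-3 + 3 \left(-3\right)\right) = 99225 \left(-3 - 9\right) = 99225 \left(-12\right) = -1190700$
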